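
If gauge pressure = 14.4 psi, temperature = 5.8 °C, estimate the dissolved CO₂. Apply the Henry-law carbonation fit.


vols = (P + 14.695)·(0.01821 + 0.09011·e^(−0.04·T))
vols = (14.4 + 14.695)·(0.01821 + 0.09011·e^(−0.04·5.8))

2.6087 volumes


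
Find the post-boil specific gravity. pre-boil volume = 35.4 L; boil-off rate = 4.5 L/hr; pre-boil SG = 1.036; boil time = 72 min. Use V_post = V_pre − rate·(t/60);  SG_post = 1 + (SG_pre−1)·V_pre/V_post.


V_post = 35.4 − 4.5·(72/60) = 30.0000
SG_post = 1 + (1.036 − 1)·35.4/30.0000

1.0425


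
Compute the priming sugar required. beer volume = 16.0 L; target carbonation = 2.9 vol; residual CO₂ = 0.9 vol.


sugar = (target − residual)·4.0·V
sugar = (2.9 − 0.9)·4.0·16.0

128.0000 g


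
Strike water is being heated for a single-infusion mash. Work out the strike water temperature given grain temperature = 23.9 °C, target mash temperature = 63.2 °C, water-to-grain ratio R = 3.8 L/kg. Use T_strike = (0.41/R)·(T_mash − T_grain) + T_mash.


T_strike = (0.41/3.8)·(63.2 − 23.9) + 63.2

67.4403 °C


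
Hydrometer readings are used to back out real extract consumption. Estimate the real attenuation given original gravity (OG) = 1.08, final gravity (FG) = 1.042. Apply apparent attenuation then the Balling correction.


AA = (OG−FG)/(OG−1)·100;  RA = AA·0.8192
AA = (1.08 − 1.042)/(1.08 − 1)·100 = 47.5000
RA = 47.5000·0.8192

38.9120 %


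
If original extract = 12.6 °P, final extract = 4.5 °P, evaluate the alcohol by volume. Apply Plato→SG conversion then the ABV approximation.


SG = 259/(259 − P);  ABV = (OG − FG)·131.25
OG = 259/(259 − 12.6) = 1.0511
FG = 259/(259 − 4.5) = 1.0177
ABV = (1.0511 − 1.0177)·131.25

4.3909 % ABV


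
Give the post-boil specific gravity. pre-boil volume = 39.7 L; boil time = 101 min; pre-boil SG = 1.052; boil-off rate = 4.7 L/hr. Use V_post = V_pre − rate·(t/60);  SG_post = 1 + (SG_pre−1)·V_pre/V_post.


V_post = 39.7 − 4.7·(101/60) = 31.7883
SG_post = 1 + (1.052 − 1)·39.7/31.7883

1.0649


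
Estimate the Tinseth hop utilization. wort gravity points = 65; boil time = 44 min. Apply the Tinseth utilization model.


U = 1.65·0.000125^(GP/1000) · (1 − e^(−0.04·t))/4.15
bigness = 1.65·0.000125^(65/1000) = 0.9200
boil_factor = (1 − e^(−0.04·44))/4.15 = 0.1995
U = 0.9200 · 0.1995

0.1835


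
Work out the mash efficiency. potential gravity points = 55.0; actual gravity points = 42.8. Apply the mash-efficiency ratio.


efficiency = actual / potential × 100
efficiency = 42.8 / 55.0 × 100

77.8182 %


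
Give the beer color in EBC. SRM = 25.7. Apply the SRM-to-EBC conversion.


EBC = SRM · 1.97
EBC = 25.7 · 1.97

50.6290 EBC


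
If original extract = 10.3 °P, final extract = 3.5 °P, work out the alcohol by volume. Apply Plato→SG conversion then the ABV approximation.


SG = 259/(259 − P);  ABV = (OG − FG)·131.25
OG = 259/(259 − 10.3) = 1.0414
FG = 259/(259 − 3.5) = 1.0137
ABV = (1.0414 − 1.0137)·131.25

3.6378 % ABV


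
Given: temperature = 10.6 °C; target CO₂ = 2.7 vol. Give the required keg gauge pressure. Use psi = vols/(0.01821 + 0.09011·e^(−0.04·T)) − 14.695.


psi = 2.7/(0.01821 + 0.09011·e^(−0.04·10.6)) − 14.695

20.2881 psi


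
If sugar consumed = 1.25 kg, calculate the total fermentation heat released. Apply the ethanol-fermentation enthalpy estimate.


Q = m_sugar · 590 kJ/kg
Q = 1.25 · 590

737.5000 kJ


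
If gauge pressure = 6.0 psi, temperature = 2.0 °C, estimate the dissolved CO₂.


vols = (P + 14.695)·(0.01821 + 0.09011·e^(−0.04·T))
vols = (6.0 + 14.695)·(0.01821 + 0.09011·e^(−0.04·2.0))

2.0983 volumes


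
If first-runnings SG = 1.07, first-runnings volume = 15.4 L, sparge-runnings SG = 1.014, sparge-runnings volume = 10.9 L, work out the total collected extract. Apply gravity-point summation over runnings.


total = Σ (SG_i − 1)·1000·V_i
first = (1.07 − 1)·1000·15.4 = 1078.0000
sparge = (1.014 − 1)·1000·10.9 = 152.6000
total = 1078.0000 + 152.6000

1230.6000 gravity·L


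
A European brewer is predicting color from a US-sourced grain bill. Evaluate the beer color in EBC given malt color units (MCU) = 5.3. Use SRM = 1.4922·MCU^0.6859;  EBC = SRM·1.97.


SRM = 1.4922·5.3^0.6859 = 4.6839
EBC = 4.6839·1.97

9.2273 EBC


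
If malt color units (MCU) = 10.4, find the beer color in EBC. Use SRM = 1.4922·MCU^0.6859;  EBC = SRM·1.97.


SRM = 1.4922·10.4^0.6859 = 7.4372
EBC = 7.4372·1.97

14.6513 EBC


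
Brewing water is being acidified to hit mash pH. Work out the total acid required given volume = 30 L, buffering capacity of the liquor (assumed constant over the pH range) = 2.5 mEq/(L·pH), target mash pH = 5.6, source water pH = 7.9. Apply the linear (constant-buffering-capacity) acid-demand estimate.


acid = buffering capacity · (pH_source − pH_target) · V
acid = 2.5 · (7.9 − 5.6) · 30

172.5000 mEq


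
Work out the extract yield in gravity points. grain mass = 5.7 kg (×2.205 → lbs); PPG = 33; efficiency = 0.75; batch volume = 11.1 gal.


points = lbs × PPG × eff / vol
lbs = 5.7 × 2.205 = 12.5685
points = 12.5685 × 33 × 0.75 / 11.1

28.0244 points


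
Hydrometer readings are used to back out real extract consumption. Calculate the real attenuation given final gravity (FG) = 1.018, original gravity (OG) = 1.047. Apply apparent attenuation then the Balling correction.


AA = (OG−FG)/(OG−1)·100;  RA = AA·0.8192
AA = (1.047 − 1.018)/(1.047 − 1)·100 = 61.7021
RA = 61.7021·0.8192

50.5464 %


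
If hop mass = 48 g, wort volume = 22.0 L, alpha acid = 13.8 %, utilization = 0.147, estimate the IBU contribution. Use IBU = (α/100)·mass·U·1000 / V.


IBU = (13.8/100)·48·0.147·1000 / 22.0

44.2604 IBU


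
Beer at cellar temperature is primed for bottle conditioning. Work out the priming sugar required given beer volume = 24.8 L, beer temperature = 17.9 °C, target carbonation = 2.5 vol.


residual = 14.695·(0.01821 + 0.09011·e^(−0.04·T));  sugar = (target − residual)·4.0·V
residual = 14.695·(0.01821 + 0.09011·e^(−0.04·17.9)) = 0.9147
sugar = (2.5 − 0.9147)·4.0·24.8

157.2597 g


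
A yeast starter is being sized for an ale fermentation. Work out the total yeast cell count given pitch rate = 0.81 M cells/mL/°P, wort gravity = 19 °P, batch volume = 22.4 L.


cells (billions) = rate · V_L · °P
cells = 0.81 · 22.4 · 19

344.7360 billion cells


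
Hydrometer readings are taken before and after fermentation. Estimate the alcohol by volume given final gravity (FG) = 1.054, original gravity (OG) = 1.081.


ABV = (OG − FG) · 131.25
ABV = (1.081 − 1.054) · 131.25

3.5437 % ABV


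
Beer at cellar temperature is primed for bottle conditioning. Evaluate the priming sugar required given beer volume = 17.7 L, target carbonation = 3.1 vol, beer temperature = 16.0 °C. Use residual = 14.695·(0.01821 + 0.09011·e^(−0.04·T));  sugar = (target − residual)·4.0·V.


residual = 14.695·(0.01821 + 0.09011·e^(−0.04·16.0)) = 0.9658
sugar = (3.1 − 0.9658)·4.0·17.7

151.1000 g


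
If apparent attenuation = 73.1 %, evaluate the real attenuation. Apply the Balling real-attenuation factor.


RA = AA · 0.8192
RA = 73.1 · 0.8192

59.8835 %


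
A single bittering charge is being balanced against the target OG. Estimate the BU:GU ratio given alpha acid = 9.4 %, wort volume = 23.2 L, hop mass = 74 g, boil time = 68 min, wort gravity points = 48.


U = 1.65·0.000125^(GP/1000)·(1−e^(−0.04t))/4.15;  IBU = (α/100)·m·U·1000/V;  BU:GU = IBU/GP
U = 1.65·0.000125^(48/1000)·(1−e^(−0.04·68))/4.15 = 0.2413
IBU = (9.4/100)·74·0.2413·1000/23.2 = 72.3376
BU:GU = 72.3376/48

1.5070


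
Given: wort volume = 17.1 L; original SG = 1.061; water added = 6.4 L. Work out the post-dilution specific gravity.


SG_new = 1 + (SG_old − 1)·V_old/(V_old + V_water)
pts = (1.061 − 1)·1000·17.1/(17.1 + 6.4) = 44.3872
SG_new = 1 + 44.3872/1000

1.0444


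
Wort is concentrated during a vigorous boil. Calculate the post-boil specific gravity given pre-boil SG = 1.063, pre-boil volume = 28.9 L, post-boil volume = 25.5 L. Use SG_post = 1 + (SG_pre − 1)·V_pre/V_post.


pts_pre = (1.063 − 1)·1000 = 63.0000
pts_post = 63.0000·28.9/25.5 = 71.4000
SG_post = 1 + 71.4000/1000

1.0714


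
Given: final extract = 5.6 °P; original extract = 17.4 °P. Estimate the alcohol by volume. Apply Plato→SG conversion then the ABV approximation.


SG = 259/(259 − P);  ABV = (OG − FG)·131.25
OG = 259/(259 − 17.4) = 1.0720
FG = 259/(259 − 5.6) = 1.0221
ABV = (1.0720 − 1.0221)·131.25

6.5521 % ABV


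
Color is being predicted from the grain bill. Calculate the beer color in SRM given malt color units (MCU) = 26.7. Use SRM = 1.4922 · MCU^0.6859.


SRM = 1.4922 · 26.7^0.6859

14.1994 SRM


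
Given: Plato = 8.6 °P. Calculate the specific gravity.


SG = 259/(259 − P)
SG = 259/(259 − 8.6)

1.0343


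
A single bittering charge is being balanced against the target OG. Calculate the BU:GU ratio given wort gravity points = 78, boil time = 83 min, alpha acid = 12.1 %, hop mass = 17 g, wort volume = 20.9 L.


U = 1.65·0.000125^(GP/1000)·(1−e^(−0.04t))/4.15;  IBU = (α/100)·m·U·1000/V;  BU:GU = IBU/GP
U = 1.65·0.000125^(78/1000)·(1−e^(−0.04·83))/4.15 = 0.1901
IBU = (12.1/100)·17·0.1901·1000/20.9 = 18.7107
BU:GU = 18.7107/78

0.2399


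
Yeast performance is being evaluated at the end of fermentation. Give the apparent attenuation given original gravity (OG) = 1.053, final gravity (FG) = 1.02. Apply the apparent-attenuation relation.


AA = (OG − FG)/(OG − 1) · 100
AA = (1.053 − 1.02)/(1.053 − 1) · 100

62.2642 %


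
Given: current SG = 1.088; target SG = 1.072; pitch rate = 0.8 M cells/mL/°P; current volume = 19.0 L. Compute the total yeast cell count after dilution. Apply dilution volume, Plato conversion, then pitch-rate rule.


V_w = V·((SG_c−1)/(SG_t−1)−1);  °P = 259 − 259/SG_t;  cells = rate·(V+V_w)·°P
V_w = 19.0·((1.088−1)/(1.072−1)−1) = 4.2222
V_final = 19.0 + 4.2222 = 23.2222
°P = 259 − 259/1.072 = 17.3955
cells = 0.8·23.2222·17.3955

323.1701 billion cells


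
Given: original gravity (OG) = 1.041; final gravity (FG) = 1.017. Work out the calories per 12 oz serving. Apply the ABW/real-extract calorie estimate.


ABW = (OG−FG)·131.25·0.79/FG;  °P = 259 − 259/SG (for OG→OE and FG→AE);  RE = 0.1808·OE + 0.8192·AE;  Cal = (6.9·ABW + 4·(RE−0.1))·FG·3.55
ABW = (1.041 − 1.017)·131.25·0.79/1.017 = 2.4469
OE = 259 − 259/1.041 = 10.2008 °P
AE = 259 − 259/1.017 = 4.3294 °P
RE = 0.1808·10.2008 + 0.8192·4.3294 = 5.3909 °P
Cal = (6.9·2.4469 + 4·(5.3909−0.1))·1.017·3.55

137.3644 kcal


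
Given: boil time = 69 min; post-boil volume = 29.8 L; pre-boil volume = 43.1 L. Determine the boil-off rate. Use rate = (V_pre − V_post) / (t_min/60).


rate = (43.1 − 29.8) / (69/60)

11.5652 L/hr


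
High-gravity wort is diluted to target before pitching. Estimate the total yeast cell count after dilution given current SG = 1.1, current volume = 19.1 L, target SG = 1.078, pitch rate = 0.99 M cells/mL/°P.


V_w = V·((SG_c−1)/(SG_t−1)−1);  °P = 259 − 259/SG_t;  cells = rate·(V+V_w)·°P
V_w = 19.1·((1.1−1)/(1.078−1)−1) = 5.3872
V_final = 19.1 + 5.3872 = 24.4872
°P = 259 − 259/1.078 = 18.7403
cells = 0.99·24.4872·18.7403

454.3071 billion cells


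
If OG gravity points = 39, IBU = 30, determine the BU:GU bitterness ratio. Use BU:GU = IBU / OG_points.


BU:GU = 30 / 39

0.7692


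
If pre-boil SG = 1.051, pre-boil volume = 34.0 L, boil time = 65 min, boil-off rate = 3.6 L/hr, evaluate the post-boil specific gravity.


V_post = V_pre − rate·(t/60);  SG_post = 1 + (SG_pre−1)·V_pre/V_post
V_post = 34.0 − 3.6·(65/60) = 30.1000
SG_post = 1 + (1.051 − 1)·34.0/30.1000

1.0576


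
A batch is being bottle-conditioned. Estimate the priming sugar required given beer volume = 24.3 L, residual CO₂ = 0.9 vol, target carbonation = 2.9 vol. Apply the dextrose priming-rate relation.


sugar = (target − residual)·4.0·V
sugar = (2.9 − 0.9)·4.0·24.3

194.4000 g


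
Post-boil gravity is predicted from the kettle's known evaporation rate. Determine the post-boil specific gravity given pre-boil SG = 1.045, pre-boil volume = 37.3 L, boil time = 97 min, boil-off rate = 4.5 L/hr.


V_post = V_pre − rate·(t/60);  SG_post = 1 + (SG_pre−1)·V_pre/V_post
V_post = 37.3 − 4.5·(97/60) = 30.0250
SG_post = 1 + (1.045 − 1)·37.3/30.0250

1.0559


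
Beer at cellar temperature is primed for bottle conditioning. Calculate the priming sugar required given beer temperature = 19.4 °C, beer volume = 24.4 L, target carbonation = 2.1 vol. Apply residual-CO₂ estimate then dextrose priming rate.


residual = 14.695·(0.01821 + 0.09011·e^(−0.04·T));  sugar = (target − residual)·4.0·V
residual = 14.695·(0.01821 + 0.09011·e^(−0.04·19.4)) = 0.8770
sugar = (2.1 − 0.8770)·4.0·24.4

119.3614 g


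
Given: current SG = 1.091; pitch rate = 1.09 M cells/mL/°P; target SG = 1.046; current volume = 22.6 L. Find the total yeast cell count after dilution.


V_w = V·((SG_c−1)/(SG_t−1)−1);  °P = 259 − 259/SG_t;  cells = rate·(V+V_w)·°P
V_w = 22.6·((1.091−1)/(1.046−1)−1) = 22.1087
V_final = 22.6 + 22.1087 = 44.7087
°P = 259 − 259/1.046 = 11.3901
cells = 1.09·44.7087·11.3901

555.0657 billion cells


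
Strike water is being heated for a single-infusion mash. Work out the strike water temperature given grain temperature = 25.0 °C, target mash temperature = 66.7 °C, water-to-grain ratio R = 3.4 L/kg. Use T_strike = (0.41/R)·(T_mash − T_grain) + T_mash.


T_strike = (0.41/3.4)·(66.7 − 25.0) + 66.7

71.7285 °C


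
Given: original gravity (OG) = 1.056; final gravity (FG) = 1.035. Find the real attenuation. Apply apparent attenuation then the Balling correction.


AA = (OG−FG)/(OG−1)·100;  RA = AA·0.8192
AA = (1.056 − 1.035)/(1.056 − 1)·100 = 37.5000
RA = 37.5000·0.8192

30.7200 %


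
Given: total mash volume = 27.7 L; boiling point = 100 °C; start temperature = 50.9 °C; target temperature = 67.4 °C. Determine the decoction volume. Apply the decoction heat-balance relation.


V_dec = V_total·(T_target − T_start)/(T_boil − T_start)
V_dec = 27.7·(67.4 − 50.9)/(100 − 50.9)

9.3086 L


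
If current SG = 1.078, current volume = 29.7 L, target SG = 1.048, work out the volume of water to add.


V_water = V·((SG_curr − 1)/(SG_target − 1) − 1)
V_water = 29.7·((1.078 − 1)/(1.048 − 1) − 1)

18.5625 L


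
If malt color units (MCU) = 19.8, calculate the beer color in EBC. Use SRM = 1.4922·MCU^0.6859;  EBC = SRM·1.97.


SRM = 1.4922·19.8^0.6859 = 11.5667
EBC = 11.5667·1.97

22.7864 EBC


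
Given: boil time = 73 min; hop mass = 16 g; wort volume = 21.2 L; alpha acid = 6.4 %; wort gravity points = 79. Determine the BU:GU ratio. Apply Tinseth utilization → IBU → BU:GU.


U = 1.65·0.000125^(GP/1000)·(1−e^(−0.04t))/4.15;  IBU = (α/100)·m·U·1000/V;  BU:GU = IBU/GP
U = 1.65·0.000125^(79/1000)·(1−e^(−0.04·73))/4.15 = 0.1849
IBU = (6.4/100)·16·0.1849·1000/21.2 = 8.9326
BU:GU = 8.9326/79

0.1131


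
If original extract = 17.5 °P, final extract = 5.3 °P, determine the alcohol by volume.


SG = 259/(259 − P);  ABV = (OG − FG)·131.25
OG = 259/(259 − 17.5) = 1.0725
FG = 259/(259 − 5.3) = 1.0209
ABV = (1.0725 − 1.0209)·131.25

6.7689 % ABV


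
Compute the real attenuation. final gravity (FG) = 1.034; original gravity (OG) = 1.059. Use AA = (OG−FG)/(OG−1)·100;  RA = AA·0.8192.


AA = (1.059 − 1.034)/(1.059 − 1)·100 = 42.3729
RA = 42.3729·0.8192

34.7119 %


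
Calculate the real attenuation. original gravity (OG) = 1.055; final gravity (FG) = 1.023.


AA = (OG−FG)/(OG−1)·100;  RA = AA·0.8192
AA = (1.055 − 1.023)/(1.055 − 1)·100 = 58.1818
RA = 58.1818·0.8192

47.6625 %


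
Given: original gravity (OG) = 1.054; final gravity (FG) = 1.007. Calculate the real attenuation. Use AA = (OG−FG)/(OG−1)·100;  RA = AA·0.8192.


AA = (1.054 − 1.007)/(1.054 − 1)·100 = 87.0370
RA = 87.0370·0.8192

71.3007 %


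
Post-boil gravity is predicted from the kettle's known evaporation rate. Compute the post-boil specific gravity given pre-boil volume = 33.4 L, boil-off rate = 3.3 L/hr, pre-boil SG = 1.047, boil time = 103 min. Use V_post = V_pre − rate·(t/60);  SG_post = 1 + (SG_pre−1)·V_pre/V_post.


V_post = 33.4 − 3.3·(103/60) = 27.7350
SG_post = 1 + (1.047 − 1)·33.4/27.7350

1.0566


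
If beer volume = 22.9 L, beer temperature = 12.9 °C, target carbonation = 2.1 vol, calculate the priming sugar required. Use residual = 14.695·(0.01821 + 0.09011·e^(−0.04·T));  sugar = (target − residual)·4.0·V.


residual = 14.695·(0.01821 + 0.09011·e^(−0.04·12.9)) = 1.0580
sugar = (2.1 − 1.0580)·4.0·22.9

95.4476 g


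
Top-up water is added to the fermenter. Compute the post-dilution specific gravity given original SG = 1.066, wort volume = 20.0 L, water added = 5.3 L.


SG_new = 1 + (SG_old − 1)·V_old/(V_old + V_water)
pts = (1.066 − 1)·1000·20.0/(20.0 + 5.3) = 52.1739
SG_new = 1 + 52.1739/1000

1.0522


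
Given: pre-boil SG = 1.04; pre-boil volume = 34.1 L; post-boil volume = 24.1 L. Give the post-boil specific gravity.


SG_post = 1 + (SG_pre − 1)·V_pre/V_post
pts_pre = (1.04 − 1)·1000 = 40.0000
pts_post = 40.0000·34.1/24.1 = 56.5975
SG_post = 1 + 56.5975/1000

1.0566


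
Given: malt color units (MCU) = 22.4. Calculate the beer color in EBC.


SRM = 1.4922·MCU^0.6859;  EBC = SRM·1.97
SRM = 1.4922·22.4^0.6859 = 12.5882
EBC = 12.5882·1.97

24.7987 EBC


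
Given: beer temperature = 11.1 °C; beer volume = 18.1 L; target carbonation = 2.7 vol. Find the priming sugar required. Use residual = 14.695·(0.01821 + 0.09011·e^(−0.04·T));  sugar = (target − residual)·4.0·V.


residual = 14.695·(0.01821 + 0.09011·e^(−0.04·11.1)) = 1.1170
sugar = (2.7 − 1.1170)·4.0·18.1

114.6090 g


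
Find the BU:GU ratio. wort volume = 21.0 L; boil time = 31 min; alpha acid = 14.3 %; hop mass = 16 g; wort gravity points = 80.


U = 1.65·0.000125^(GP/1000)·(1−e^(−0.04t))/4.15;  IBU = (α/100)·m·U·1000/V;  BU:GU = IBU/GP
U = 1.65·0.000125^(80/1000)·(1−e^(−0.04·31))/4.15 = 0.1377
IBU = (14.3/100)·16·0.1377·1000/21.0 = 14.9989
BU:GU = 14.9989/80

0.1875


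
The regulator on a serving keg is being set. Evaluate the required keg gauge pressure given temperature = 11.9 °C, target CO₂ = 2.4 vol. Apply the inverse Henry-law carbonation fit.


psi = vols/(0.01821 + 0.09011·e^(−0.04·T)) − 14.695
psi = 2.4/(0.01821 + 0.09011·e^(−0.04·11.9)) − 14.695

17.6535 psi


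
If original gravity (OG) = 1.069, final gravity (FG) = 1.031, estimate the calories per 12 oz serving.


ABW = (OG−FG)·131.25·0.79/FG;  °P = 259 − 259/SG (for OG→OE and FG→AE);  RE = 0.1808·OE + 0.8192·AE;  Cal = (6.9·ABW + 4·(RE−0.1))·FG·3.55
ABW = (1.069 − 1.031)·131.25·0.79/1.031 = 3.8217
OE = 259 − 259/1.069 = 16.7175 °P
AE = 259 − 259/1.031 = 7.7876 °P
RE = 0.1808·16.7175 + 0.8192·7.7876 = 9.4021 °P
Cal = (6.9·3.8217 + 4·(9.4021−0.1))·1.031·3.55

232.6981 kcal


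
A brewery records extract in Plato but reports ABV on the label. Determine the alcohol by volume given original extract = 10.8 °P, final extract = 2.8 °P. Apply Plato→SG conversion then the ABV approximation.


SG = 259/(259 − P);  ABV = (OG − FG)·131.25
OG = 259/(259 − 10.8) = 1.0435
FG = 259/(259 − 2.8) = 1.0109
ABV = (1.0435 − 1.0109)·131.25

4.2767 % ABV


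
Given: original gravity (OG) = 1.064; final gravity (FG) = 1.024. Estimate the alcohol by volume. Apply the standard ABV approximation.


ABV = (OG − FG) · 131.25
ABV = (1.064 − 1.024) · 131.25

5.2500 % ABV


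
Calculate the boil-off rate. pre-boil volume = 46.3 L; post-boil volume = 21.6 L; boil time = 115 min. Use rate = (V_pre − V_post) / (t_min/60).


rate = (46.3 − 21.6) / (115/60)

12.8870 L/hr


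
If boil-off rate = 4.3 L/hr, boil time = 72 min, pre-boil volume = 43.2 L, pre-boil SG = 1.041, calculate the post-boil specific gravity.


V_post = V_pre − rate·(t/60);  SG_post = 1 + (SG_pre−1)·V_pre/V_post
V_post = 43.2 − 4.3·(72/60) = 38.0400
SG_post = 1 + (1.041 − 1)·43.2/38.0400

1.0466


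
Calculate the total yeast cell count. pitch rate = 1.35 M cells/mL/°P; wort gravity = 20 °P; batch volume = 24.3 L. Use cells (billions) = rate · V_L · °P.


cells = 1.35 · 24.3 · 20

656.1000 billion cells


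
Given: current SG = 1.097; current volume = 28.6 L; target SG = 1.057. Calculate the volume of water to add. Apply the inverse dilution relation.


V_water = V·((SG_curr − 1)/(SG_target − 1) − 1)
V_water = 28.6·((1.097 − 1)/(1.057 − 1) − 1)

20.0702 L


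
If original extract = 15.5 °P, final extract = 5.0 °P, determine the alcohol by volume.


SG = 259/(259 − P);  ABV = (OG − FG)·131.25
OG = 259/(259 − 15.5) = 1.0637
FG = 259/(259 − 5.0) = 1.0197
ABV = (1.0637 − 1.0197)·131.25

5.7711 % ABV


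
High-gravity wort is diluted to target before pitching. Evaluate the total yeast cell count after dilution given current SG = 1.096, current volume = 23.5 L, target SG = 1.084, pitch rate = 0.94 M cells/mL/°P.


V_w = V·((SG_c−1)/(SG_t−1)−1);  °P = 259 − 259/SG_t;  cells = rate·(V+V_w)·°P
V_w = 23.5·((1.096−1)/(1.084−1)−1) = 3.3571
V_final = 23.5 + 3.3571 = 26.8571
°P = 259 − 259/1.084 = 20.0701
cells = 0.94·26.8571·20.0701

506.6843 billion cells


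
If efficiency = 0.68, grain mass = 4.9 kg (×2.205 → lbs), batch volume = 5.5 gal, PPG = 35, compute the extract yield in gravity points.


points = lbs × PPG × eff / vol
lbs = 4.9 × 2.205 = 10.8045
points = 10.8045 × 35 × 0.68 / 5.5

46.7540 points


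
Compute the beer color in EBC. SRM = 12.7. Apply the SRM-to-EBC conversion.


EBC = SRM · 1.97
EBC = 12.7 · 1.97

25.0190 EBC


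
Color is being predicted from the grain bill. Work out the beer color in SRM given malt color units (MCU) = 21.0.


SRM = 1.4922 · MCU^0.6859
SRM = 1.4922 · 21.0^0.6859

12.0431 SRM


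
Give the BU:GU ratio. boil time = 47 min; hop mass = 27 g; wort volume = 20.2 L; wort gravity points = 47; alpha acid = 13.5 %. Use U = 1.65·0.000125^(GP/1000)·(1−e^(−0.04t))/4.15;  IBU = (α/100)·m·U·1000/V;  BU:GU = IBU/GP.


U = 1.65·0.000125^(47/1000)·(1−e^(−0.04·47))/4.15 = 0.2208
IBU = (13.5/100)·27·0.2208·1000/20.2 = 39.8502
BU:GU = 39.8502/47

0.8479


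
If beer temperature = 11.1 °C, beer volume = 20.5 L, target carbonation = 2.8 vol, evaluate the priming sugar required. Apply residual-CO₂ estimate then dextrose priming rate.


residual = 14.695·(0.01821 + 0.09011·e^(−0.04·T));  sugar = (target − residual)·4.0·V
residual = 14.695·(0.01821 + 0.09011·e^(−0.04·11.1)) = 1.1170
sugar = (2.8 − 1.1170)·4.0·20.5

138.0058 g


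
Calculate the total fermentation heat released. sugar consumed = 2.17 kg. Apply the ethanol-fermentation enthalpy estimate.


Q = m_sugar · 590 kJ/kg
Q = 2.17 · 590

1280.3000 kJ


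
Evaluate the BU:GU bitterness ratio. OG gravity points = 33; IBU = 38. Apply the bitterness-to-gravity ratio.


BU:GU = IBU / OG_points
BU:GU = 38 / 33

1.1515


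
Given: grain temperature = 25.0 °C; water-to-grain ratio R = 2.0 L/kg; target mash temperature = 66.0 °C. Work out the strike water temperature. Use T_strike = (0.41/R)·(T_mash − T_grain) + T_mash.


T_strike = (0.41/2.0)·(66.0 − 25.0) + 66.0

74.4050 °C


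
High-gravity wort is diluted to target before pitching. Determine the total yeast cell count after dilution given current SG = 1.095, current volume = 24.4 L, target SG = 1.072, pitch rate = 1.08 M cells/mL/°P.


V_w = V·((SG_c−1)/(SG_t−1)−1);  °P = 259 − 259/SG_t;  cells = rate·(V+V_w)·°P
V_w = 24.4·((1.095−1)/(1.072−1)−1) = 7.7944
V_final = 24.4 + 7.7944 = 32.1944
°P = 259 − 259/1.072 = 17.3955
cells = 1.08·32.1944·17.3955

604.8423 billion cells


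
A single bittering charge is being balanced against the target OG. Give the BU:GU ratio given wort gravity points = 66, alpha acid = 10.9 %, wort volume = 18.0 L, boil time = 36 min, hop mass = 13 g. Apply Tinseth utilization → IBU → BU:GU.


U = 1.65·0.000125^(GP/1000)·(1−e^(−0.04t))/4.15;  IBU = (α/100)·m·U·1000/V;  BU:GU = IBU/GP
U = 1.65·0.000125^(66/1000)·(1−e^(−0.04·36))/4.15 = 0.1676
IBU = (10.9/100)·13·0.1676·1000/18.0 = 13.1976
BU:GU = 13.1976/66

0.2000


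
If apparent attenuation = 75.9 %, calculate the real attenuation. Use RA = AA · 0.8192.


RA = 75.9 · 0.8192

62.1773 %


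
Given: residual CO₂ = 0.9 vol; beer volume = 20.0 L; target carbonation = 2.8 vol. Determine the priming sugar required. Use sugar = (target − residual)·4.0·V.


sugar = (2.8 − 0.9)·4.0·20.0

152.0000 g


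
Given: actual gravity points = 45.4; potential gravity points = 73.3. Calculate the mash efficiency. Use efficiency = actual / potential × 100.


efficiency = 45.4 / 73.3 × 100

61.9372 %


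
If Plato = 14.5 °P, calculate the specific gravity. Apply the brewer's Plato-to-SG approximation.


SG = 259/(259 − P)
SG = 259/(259 − 14.5)

1.0593


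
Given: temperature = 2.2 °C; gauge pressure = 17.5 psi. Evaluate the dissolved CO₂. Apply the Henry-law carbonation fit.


vols = (P + 14.695)·(0.01821 + 0.09011·e^(−0.04·T))
vols = (17.5 + 14.695)·(0.01821 + 0.09011·e^(−0.04·2.2))

3.2430 volumes


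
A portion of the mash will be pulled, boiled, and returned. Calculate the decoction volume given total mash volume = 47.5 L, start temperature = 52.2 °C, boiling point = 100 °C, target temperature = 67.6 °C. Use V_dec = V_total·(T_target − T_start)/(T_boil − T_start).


V_dec = 47.5·(67.6 − 52.2)/(100 − 52.2)

15.3033 L


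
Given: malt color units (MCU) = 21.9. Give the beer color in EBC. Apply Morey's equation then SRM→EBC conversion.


SRM = 1.4922·MCU^0.6859;  EBC = SRM·1.97
SRM = 1.4922·21.9^0.6859 = 12.3947
EBC = 12.3947·1.97

24.4177 EBC


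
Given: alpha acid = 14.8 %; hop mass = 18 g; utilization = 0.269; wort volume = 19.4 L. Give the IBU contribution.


IBU = (α/100)·mass·U·1000 / V
IBU = (14.8/100)·18·0.269·1000 / 19.4

36.9390 IBU


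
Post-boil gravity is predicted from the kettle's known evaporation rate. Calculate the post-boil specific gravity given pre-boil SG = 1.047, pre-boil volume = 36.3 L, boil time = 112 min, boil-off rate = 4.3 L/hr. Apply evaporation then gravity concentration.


V_post = V_pre − rate·(t/60);  SG_post = 1 + (SG_pre−1)·V_pre/V_post
V_post = 36.3 − 4.3·(112/60) = 28.2733
SG_post = 1 + (1.047 − 1)·36.3/28.2733

1.0603


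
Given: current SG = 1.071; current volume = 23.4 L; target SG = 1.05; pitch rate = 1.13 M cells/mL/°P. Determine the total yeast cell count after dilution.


V_w = V·((SG_c−1)/(SG_t−1)−1);  °P = 259 − 259/SG_t;  cells = rate·(V+V_w)·°P
V_w = 23.4·((1.071−1)/(1.05−1)−1) = 9.8280
V_final = 23.4 + 9.8280 = 33.2280
°P = 259 − 259/1.05 = 12.3333
cells = 1.13·33.2280·12.3333

463.0876 billion cells


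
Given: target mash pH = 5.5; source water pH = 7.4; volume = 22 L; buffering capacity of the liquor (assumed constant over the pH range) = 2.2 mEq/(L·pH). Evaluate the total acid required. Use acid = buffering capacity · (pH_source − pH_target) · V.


acid = 2.2 · (7.4 − 5.5) · 22

91.9600 mEq


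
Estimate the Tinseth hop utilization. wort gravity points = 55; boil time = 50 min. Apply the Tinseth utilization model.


U = 1.65·0.000125^(GP/1000) · (1 − e^(−0.04·t))/4.15
bigness = 1.65·0.000125^(55/1000) = 1.0065
boil_factor = (1 − e^(−0.04·50))/4.15 = 0.2084
U = 1.0065 · 0.2084

0.2097


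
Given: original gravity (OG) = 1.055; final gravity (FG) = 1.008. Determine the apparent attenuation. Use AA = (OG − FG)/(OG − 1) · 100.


AA = (1.055 − 1.008)/(1.055 − 1) · 100

85.4545 %


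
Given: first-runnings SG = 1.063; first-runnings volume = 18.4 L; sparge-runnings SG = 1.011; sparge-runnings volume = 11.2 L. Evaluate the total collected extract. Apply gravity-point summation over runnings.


total = Σ (SG_i − 1)·1000·V_i
first = (1.063 − 1)·1000·18.4 = 1159.2000
sparge = (1.011 − 1)·1000·11.2 = 123.2000
total = 1159.2000 + 123.2000

1282.4000 gravity·L


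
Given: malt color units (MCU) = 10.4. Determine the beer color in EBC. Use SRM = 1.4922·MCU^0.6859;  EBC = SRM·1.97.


SRM = 1.4922·10.4^0.6859 = 7.4372
EBC = 7.4372·1.97

14.6513 EBC


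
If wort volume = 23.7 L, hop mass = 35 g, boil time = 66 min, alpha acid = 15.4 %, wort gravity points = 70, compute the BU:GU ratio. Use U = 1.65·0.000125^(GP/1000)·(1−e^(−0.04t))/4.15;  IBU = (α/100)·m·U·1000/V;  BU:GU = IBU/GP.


U = 1.65·0.000125^(70/1000)·(1−e^(−0.04·66))/4.15 = 0.1968
IBU = (15.4/100)·35·0.1968·1000/23.7 = 44.7617
BU:GU = 44.7617/70

0.6395


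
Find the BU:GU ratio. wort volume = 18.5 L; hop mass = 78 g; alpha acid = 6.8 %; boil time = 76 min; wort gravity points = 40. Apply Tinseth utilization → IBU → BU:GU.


U = 1.65·0.000125^(GP/1000)·(1−e^(−0.04t))/4.15;  IBU = (α/100)·m·U·1000/V;  BU:GU = IBU/GP
U = 1.65·0.000125^(40/1000)·(1−e^(−0.04·76))/4.15 = 0.2643
IBU = (6.8/100)·78·0.2643·1000/18.5 = 75.7628
BU:GU = 75.7628/40

1.8941


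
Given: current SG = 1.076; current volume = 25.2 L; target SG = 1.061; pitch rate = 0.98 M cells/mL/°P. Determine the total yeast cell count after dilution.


V_w = V·((SG_c−1)/(SG_t−1)−1);  °P = 259 − 259/SG_t;  cells = rate·(V+V_w)·°P
V_w = 25.2·((1.076−1)/(1.061−1)−1) = 6.1967
V_final = 25.2 + 6.1967 = 31.3967
°P = 259 − 259/1.061 = 14.8907
cells = 0.98·31.3967·14.8907

458.1678 billion cells


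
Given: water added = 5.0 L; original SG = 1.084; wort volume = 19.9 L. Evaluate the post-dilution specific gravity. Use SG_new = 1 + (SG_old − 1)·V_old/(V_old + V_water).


pts = (1.084 − 1)·1000·19.9/(19.9 + 5.0) = 67.1325
SG_new = 1 + 67.1325/1000

1.0671


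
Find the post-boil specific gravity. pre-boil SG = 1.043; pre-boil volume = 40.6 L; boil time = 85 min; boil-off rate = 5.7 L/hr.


V_post = V_pre − rate·(t/60);  SG_post = 1 + (SG_pre−1)·V_pre/V_post
V_post = 40.6 − 5.7·(85/60) = 32.5250
SG_post = 1 + (1.043 − 1)·40.6/32.5250

1.0537


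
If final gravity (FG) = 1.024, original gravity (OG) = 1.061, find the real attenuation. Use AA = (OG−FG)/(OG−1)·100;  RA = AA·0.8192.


AA = (1.061 − 1.024)/(1.061 − 1)·100 = 60.6557
RA = 60.6557·0.8192

49.6892 %


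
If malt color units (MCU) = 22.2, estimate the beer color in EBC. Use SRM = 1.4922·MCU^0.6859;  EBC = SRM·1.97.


SRM = 1.4922·22.2^0.6859 = 12.5110
EBC = 12.5110·1.97

24.6466 EBC


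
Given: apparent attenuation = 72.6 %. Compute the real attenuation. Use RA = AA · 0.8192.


RA = 72.6 · 0.8192

59.4739 %


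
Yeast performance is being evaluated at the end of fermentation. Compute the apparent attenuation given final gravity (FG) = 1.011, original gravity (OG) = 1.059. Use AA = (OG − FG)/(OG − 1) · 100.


AA = (1.059 − 1.011)/(1.059 − 1) · 100

81.3559 %


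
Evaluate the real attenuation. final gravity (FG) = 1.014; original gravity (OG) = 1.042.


AA = (OG−FG)/(OG−1)·100;  RA = AA·0.8192
AA = (1.042 − 1.014)/(1.042 − 1)·100 = 66.6667
RA = 66.6667·0.8192

54.6133 %


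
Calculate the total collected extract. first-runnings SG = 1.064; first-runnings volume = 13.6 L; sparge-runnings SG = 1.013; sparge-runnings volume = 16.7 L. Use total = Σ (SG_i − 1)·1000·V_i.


first = (1.064 − 1)·1000·13.6 = 870.4000
sparge = (1.013 − 1)·1000·16.7 = 217.1000
total = 870.4000 + 217.1000

1087.5000 gravity·L


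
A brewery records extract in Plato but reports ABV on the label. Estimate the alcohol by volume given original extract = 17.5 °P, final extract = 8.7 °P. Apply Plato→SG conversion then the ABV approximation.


SG = 259/(259 − P);  ABV = (OG − FG)·131.25
OG = 259/(259 − 17.5) = 1.0725
FG = 259/(259 − 8.7) = 1.0348
ABV = (1.0725 − 1.0348)·131.25

4.9488 % ABV


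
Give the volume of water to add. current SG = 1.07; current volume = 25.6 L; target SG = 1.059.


V_water = V·((SG_curr − 1)/(SG_target − 1) − 1)
V_water = 25.6·((1.07 − 1)/(1.059 − 1) − 1)

4.7729 L


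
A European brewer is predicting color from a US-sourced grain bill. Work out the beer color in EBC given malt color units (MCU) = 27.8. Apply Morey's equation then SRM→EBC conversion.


SRM = 1.4922·MCU^0.6859;  EBC = SRM·1.97
SRM = 1.4922·27.8^0.6859 = 14.5981
EBC = 14.5981·1.97

28.7583 EBC


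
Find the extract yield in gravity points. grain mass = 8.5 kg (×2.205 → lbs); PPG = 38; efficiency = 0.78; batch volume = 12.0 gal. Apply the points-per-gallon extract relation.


points = lbs × PPG × eff / vol
lbs = 8.5 × 2.205 = 18.7425
points = 18.7425 × 38 × 0.78 / 12.0

46.2940 points


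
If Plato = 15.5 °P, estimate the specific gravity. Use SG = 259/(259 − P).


SG = 259/(259 − 15.5)

1.0637


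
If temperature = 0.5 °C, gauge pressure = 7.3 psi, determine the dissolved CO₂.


vols = (P + 14.695)·(0.01821 + 0.09011·e^(−0.04·T))
vols = (7.3 + 14.695)·(0.01821 + 0.09011·e^(−0.04·0.5))

2.3433 volumes


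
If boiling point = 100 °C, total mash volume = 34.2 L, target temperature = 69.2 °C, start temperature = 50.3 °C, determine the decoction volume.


V_dec = V_total·(T_target − T_start)/(T_boil − T_start)
V_dec = 34.2·(69.2 − 50.3)/(100 − 50.3)

13.0056 L


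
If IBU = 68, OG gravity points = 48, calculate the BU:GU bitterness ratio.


BU:GU = IBU / OG_points
BU:GU = 68 / 48

1.4167


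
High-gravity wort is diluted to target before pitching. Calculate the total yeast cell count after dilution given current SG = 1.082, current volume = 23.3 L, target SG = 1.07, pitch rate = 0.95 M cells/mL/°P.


V_w = V·((SG_c−1)/(SG_t−1)−1);  °P = 259 − 259/SG_t;  cells = rate·(V+V_w)·°P
V_w = 23.3·((1.082−1)/(1.07−1)−1) = 3.9943
V_final = 23.3 + 3.9943 = 27.2943
°P = 259 − 259/1.07 = 16.9439
cells = 0.95·27.2943·16.9439

439.3487 billion cells


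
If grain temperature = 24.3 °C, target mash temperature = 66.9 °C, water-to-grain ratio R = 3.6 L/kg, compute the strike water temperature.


T_strike = (0.41/R)·(T_mash − T_grain) + T_mash
T_strike = (0.41/3.6)·(66.9 − 24.3) + 66.9

71.7517 °C


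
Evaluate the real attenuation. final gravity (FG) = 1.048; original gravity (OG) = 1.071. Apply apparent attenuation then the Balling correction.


AA = (OG−FG)/(OG−1)·100;  RA = AA·0.8192
AA = (1.071 − 1.048)/(1.071 − 1)·100 = 32.3944
RA = 32.3944·0.8192

26.5375 %


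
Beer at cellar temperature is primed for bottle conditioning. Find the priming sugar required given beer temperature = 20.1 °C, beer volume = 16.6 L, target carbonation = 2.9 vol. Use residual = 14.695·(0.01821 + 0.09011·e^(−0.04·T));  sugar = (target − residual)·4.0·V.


residual = 14.695·(0.01821 + 0.09011·e^(−0.04·20.1)) = 0.8602
sugar = (2.9 − 0.8602)·4.0·16.6

135.4422 g


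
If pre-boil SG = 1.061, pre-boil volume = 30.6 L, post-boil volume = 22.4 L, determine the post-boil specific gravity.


SG_post = 1 + (SG_pre − 1)·V_pre/V_post
pts_pre = (1.061 − 1)·1000 = 61.0000
pts_post = 61.0000·30.6/22.4 = 83.3304
SG_post = 1 + 83.3304/1000

1.0833


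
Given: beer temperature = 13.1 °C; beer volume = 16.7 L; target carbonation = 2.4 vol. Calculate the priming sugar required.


residual = 14.695·(0.01821 + 0.09011·e^(−0.04·T));  sugar = (target − residual)·4.0·V
residual = 14.695·(0.01821 + 0.09011·e^(−0.04·13.1)) = 1.0517
sugar = (2.4 − 1.0517)·4.0·16.7

90.0666 g


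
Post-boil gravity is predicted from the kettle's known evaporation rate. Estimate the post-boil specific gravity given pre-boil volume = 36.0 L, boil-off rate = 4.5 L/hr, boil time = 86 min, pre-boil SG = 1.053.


V_post = V_pre − rate·(t/60);  SG_post = 1 + (SG_pre−1)·V_pre/V_post
V_post = 36.0 − 4.5·(86/60) = 29.5500
SG_post = 1 + (1.053 − 1)·36.0/29.5500

1.0646


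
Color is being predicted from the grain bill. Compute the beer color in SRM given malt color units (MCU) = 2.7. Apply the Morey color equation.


SRM = 1.4922 · MCU^0.6859
SRM = 1.4922 · 2.7^0.6859

2.9492 SRM


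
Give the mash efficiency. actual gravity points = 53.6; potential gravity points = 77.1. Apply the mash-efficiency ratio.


efficiency = actual / potential × 100
efficiency = 53.6 / 77.1 × 100

69.5201 %


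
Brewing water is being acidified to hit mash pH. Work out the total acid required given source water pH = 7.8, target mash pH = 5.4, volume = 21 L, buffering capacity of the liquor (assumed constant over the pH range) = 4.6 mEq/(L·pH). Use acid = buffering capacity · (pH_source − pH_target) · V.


acid = 4.6 · (7.8 − 5.4) · 21

231.8400 mEq


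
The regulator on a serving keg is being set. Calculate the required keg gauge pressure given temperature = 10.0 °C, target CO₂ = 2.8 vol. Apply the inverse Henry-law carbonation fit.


psi = vols/(0.01821 + 0.09011·e^(−0.04·T)) − 14.695
psi = 2.8/(0.01821 + 0.09011·e^(−0.04·10.0)) − 14.695

20.9227 psi


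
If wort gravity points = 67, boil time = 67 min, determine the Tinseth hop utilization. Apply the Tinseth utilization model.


U = 1.65·0.000125^(GP/1000) · (1 − e^(−0.04·t))/4.15
bigness = 1.65·0.000125^(67/1000) = 0.9036
boil_factor = (1 − e^(−0.04·67))/4.15 = 0.2244
U = 0.9036 · 0.2244

0.2028


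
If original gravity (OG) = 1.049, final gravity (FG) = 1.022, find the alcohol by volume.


ABV = (OG − FG) · 131.25
ABV = (1.049 − 1.022) · 131.25

3.5437 % ABV


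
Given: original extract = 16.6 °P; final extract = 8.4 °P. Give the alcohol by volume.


SG = 259/(259 − P);  ABV = (OG − FG)·131.25
OG = 259/(259 − 16.6) = 1.0685
FG = 259/(259 − 8.4) = 1.0335
ABV = (1.0685 − 1.0335)·131.25

4.5888 % ABV


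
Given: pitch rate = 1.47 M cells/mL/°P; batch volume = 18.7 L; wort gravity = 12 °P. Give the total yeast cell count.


cells (billions) = rate · V_L · °P
cells = 1.47 · 18.7 · 12

329.8680 billion cells


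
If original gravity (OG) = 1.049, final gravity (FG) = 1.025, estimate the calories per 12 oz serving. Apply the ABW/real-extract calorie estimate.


ABW = (OG−FG)·131.25·0.79/FG;  °P = 259 − 259/SG (for OG→OE and FG→AE);  RE = 0.1808·OE + 0.8192·AE;  Cal = (6.9·ABW + 4·(RE−0.1))·FG·3.55
ABW = (1.049 − 1.025)·131.25·0.79/1.025 = 2.4278
OE = 259 − 259/1.049 = 12.0982 °P
AE = 259 − 259/1.025 = 6.3171 °P
RE = 0.1808·12.0982 + 0.8192·6.3171 = 7.3623 °P
Cal = (6.9·2.4278 + 4·(7.3623−0.1))·1.025·3.55

166.6586 kcal


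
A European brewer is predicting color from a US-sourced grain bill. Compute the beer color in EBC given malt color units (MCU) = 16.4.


SRM = 1.4922·MCU^0.6859;  EBC = SRM·1.97
SRM = 1.4922·16.4^0.6859 = 10.1646
EBC = 10.1646·1.97

20.0242 EBC


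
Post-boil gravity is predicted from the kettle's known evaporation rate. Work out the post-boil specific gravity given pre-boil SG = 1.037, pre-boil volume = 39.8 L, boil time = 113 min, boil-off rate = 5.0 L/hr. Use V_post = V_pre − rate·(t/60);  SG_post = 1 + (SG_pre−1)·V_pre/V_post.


V_post = 39.8 − 5.0·(113/60) = 30.3833
SG_post = 1 + (1.037 − 1)·39.8/30.3833

1.0485
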